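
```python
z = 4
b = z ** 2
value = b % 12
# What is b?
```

Trace (tracking b):
z = 4  # -> z = 4
b = z ** 2  # -> b = 16
value = b % 12  # -> value = 4

Answer: 16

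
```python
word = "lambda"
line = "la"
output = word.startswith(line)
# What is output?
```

Trace (tracking output):
word = 'lambda'  # -> word = 'lambda'
line = 'la'  # -> line = 'la'
output = word.startswith(line)  # -> output = True

Answer: True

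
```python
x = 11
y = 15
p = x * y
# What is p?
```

Trace (tracking p):
x = 11  # -> x = 11
y = 15  # -> y = 15
p = x * y  # -> p = 165

Answer: 165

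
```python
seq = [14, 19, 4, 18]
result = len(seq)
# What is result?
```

Answer: 4

Derivation:
Trace (tracking result):
seq = [14, 19, 4, 18]  # -> seq = [14, 19, 4, 18]
result = len(seq)  # -> result = 4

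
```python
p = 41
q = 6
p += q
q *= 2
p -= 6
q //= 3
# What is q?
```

Answer: 4

Derivation:
Trace (tracking q):
p = 41  # -> p = 41
q = 6  # -> q = 6
p += q  # -> p = 47
q *= 2  # -> q = 12
p -= 6  # -> p = 41
q //= 3  # -> q = 4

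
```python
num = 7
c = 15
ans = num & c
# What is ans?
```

Answer: 7

Derivation:
Trace (tracking ans):
num = 7  # -> num = 7
c = 15  # -> c = 15
ans = num & c  # -> ans = 7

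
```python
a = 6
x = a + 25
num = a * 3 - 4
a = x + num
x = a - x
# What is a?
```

Answer: 45

Derivation:
Trace (tracking a):
a = 6  # -> a = 6
x = a + 25  # -> x = 31
num = a * 3 - 4  # -> num = 14
a = x + num  # -> a = 45
x = a - x  # -> x = 14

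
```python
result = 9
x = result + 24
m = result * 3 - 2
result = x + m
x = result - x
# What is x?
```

Answer: 25

Derivation:
Trace (tracking x):
result = 9  # -> result = 9
x = result + 24  # -> x = 33
m = result * 3 - 2  # -> m = 25
result = x + m  # -> result = 58
x = result - x  # -> x = 25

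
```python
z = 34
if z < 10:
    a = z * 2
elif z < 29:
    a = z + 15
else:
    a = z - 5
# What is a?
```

Trace (tracking a):
z = 34  # -> z = 34
if z < 10:  # condition is False
elif z < 29:  # condition is False
else:
    a = z - 5  # -> a = 29

Answer: 29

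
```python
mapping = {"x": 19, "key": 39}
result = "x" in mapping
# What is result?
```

Answer: True

Derivation:
Trace (tracking result):
mapping = {'x': 19, 'key': 39}  # -> mapping = {'x': 19, 'key': 39}
result = 'x' in mapping  # -> result = True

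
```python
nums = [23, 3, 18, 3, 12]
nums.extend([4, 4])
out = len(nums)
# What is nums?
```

Answer: [23, 3, 18, 3, 12, 4, 4]

Derivation:
Trace (tracking nums):
nums = [23, 3, 18, 3, 12]  # -> nums = [23, 3, 18, 3, 12]
nums.extend([4, 4])  # -> nums = [23, 3, 18, 3, 12, 4, 4]
out = len(nums)  # -> out = 7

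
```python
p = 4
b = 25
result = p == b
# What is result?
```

Trace (tracking result):
p = 4  # -> p = 4
b = 25  # -> b = 25
result = p == b  # -> result = False

Answer: False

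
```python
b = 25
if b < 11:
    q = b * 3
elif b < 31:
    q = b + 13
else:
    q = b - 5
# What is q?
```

Trace (tracking q):
b = 25  # -> b = 25
if b < 11:  # condition is False
elif b < 31:  # condition is True
    q = b + 13  # -> q = 38

Answer: 38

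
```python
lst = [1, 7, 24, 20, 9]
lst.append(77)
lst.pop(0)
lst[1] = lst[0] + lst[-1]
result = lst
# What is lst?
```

Answer: [7, 84, 20, 9, 77]

Derivation:
Trace (tracking lst):
lst = [1, 7, 24, 20, 9]  # -> lst = [1, 7, 24, 20, 9]
lst.append(77)  # -> lst = [1, 7, 24, 20, 9, 77]
lst.pop(0)  # -> lst = [7, 24, 20, 9, 77]
lst[1] = lst[0] + lst[-1]  # -> lst = [7, 84, 20, 9, 77]
result = lst  # -> result = [7, 84, 20, 9, 77]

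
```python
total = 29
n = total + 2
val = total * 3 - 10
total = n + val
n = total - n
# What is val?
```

Trace (tracking val):
total = 29  # -> total = 29
n = total + 2  # -> n = 31
val = total * 3 - 10  # -> val = 77
total = n + val  # -> total = 108
n = total - n  # -> n = 77

Answer: 77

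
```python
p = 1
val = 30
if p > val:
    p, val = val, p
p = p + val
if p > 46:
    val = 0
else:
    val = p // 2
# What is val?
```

Trace (tracking val):
p = 1  # -> p = 1
val = 30  # -> val = 30
if p > val:  # condition is False
p = p + val  # -> p = 31
if p > 46:  # condition is False
else:
    val = p // 2  # -> val = 15

Answer: 15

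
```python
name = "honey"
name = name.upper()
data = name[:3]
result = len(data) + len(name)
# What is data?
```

Trace (tracking data):
name = 'honey'  # -> name = 'honey'
name = name.upper()  # -> name = 'HONEY'
data = name[:3]  # -> data = 'HON'
result = len(data) + len(name)  # -> result = 8

Answer: 'HON'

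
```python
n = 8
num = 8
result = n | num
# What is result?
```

Trace (tracking result):
n = 8  # -> n = 8
num = 8  # -> num = 8
result = n | num  # -> result = 8

Answer: 8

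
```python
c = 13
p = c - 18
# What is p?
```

Answer: -5

Derivation:
Trace (tracking p):
c = 13  # -> c = 13
p = c - 18  # -> p = -5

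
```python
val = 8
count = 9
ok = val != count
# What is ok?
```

Answer: True

Derivation:
Trace (tracking ok):
val = 8  # -> val = 8
count = 9  # -> count = 9
ok = val != count  # -> ok = True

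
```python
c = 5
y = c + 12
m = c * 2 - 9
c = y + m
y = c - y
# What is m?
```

Trace (tracking m):
c = 5  # -> c = 5
y = c + 12  # -> y = 17
m = c * 2 - 9  # -> m = 1
c = y + m  # -> c = 18
y = c - y  # -> y = 1

Answer: 1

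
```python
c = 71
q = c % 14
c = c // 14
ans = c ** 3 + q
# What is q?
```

Trace (tracking q):
c = 71  # -> c = 71
q = c % 14  # -> q = 1
c = c // 14  # -> c = 5
ans = c ** 3 + q  # -> ans = 126

Answer: 1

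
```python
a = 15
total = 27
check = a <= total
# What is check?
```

Trace (tracking check):
a = 15  # -> a = 15
total = 27  # -> total = 27
check = a <= total  # -> check = True

Answer: True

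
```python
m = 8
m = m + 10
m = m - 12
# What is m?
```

Answer: 6

Derivation:
Trace (tracking m):
m = 8  # -> m = 8
m = m + 10  # -> m = 18
m = m - 12  # -> m = 6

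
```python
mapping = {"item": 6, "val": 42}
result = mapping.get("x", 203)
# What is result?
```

Answer: 203

Derivation:
Trace (tracking result):
mapping = {'item': 6, 'val': 42}  # -> mapping = {'item': 6, 'val': 42}
result = mapping.get('x', 203)  # -> result = 203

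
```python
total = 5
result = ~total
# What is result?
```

Trace (tracking result):
total = 5  # -> total = 5
result = ~total  # -> result = -6

Answer: -6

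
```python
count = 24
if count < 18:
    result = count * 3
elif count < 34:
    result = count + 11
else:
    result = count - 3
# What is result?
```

Answer: 35

Derivation:
Trace (tracking result):
count = 24  # -> count = 24
if count < 18:  # condition is False
elif count < 34:  # condition is True
    result = count + 11  # -> result = 35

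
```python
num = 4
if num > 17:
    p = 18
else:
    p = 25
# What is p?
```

Answer: 25

Derivation:
Trace (tracking p):
num = 4  # -> num = 4
if num > 17:  # condition is False
else:
    p = 25  # -> p = 25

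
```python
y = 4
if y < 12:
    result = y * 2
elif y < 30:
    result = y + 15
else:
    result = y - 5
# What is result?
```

Answer: 8

Derivation:
Trace (tracking result):
y = 4  # -> y = 4
if y < 12:  # condition is True
    result = y * 2  # -> result = 8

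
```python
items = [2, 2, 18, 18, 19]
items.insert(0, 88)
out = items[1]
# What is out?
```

Trace (tracking out):
items = [2, 2, 18, 18, 19]  # -> items = [2, 2, 18, 18, 19]
items.insert(0, 88)  # -> items = [88, 2, 2, 18, 18, 19]
out = items[1]  # -> out = 2

Answer: 2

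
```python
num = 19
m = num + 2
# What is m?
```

Trace (tracking m):
num = 19  # -> num = 19
m = num + 2  # -> m = 21

Answer: 21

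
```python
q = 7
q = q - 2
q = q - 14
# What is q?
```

Trace (tracking q):
q = 7  # -> q = 7
q = q - 2  # -> q = 5
q = q - 14  # -> q = -9

Answer: -9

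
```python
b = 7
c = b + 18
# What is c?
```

Answer: 25

Derivation:
Trace (tracking c):
b = 7  # -> b = 7
c = b + 18  # -> c = 25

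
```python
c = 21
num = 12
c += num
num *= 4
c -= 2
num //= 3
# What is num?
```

Answer: 16

Derivation:
Trace (tracking num):
c = 21  # -> c = 21
num = 12  # -> num = 12
c += num  # -> c = 33
num *= 4  # -> num = 48
c -= 2  # -> c = 31
num //= 3  # -> num = 16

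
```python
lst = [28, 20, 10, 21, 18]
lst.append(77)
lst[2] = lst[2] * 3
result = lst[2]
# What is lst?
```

Answer: [28, 20, 30, 21, 18, 77]

Derivation:
Trace (tracking lst):
lst = [28, 20, 10, 21, 18]  # -> lst = [28, 20, 10, 21, 18]
lst.append(77)  # -> lst = [28, 20, 10, 21, 18, 77]
lst[2] = lst[2] * 3  # -> lst = [28, 20, 30, 21, 18, 77]
result = lst[2]  # -> result = 30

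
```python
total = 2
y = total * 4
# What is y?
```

Answer: 8

Derivation:
Trace (tracking y):
total = 2  # -> total = 2
y = total * 4  # -> y = 8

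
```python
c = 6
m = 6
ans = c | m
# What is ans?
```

Trace (tracking ans):
c = 6  # -> c = 6
m = 6  # -> m = 6
ans = c | m  # -> ans = 6

Answer: 6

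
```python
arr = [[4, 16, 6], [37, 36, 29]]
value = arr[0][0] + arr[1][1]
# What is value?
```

Trace (tracking value):
arr = [[4, 16, 6], [37, 36, 29]]  # -> arr = [[4, 16, 6], [37, 36, 29]]
value = arr[0][0] + arr[1][1]  # -> value = 40

Answer: 40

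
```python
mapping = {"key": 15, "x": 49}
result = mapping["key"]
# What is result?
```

Trace (tracking result):
mapping = {'key': 15, 'x': 49}  # -> mapping = {'key': 15, 'x': 49}
result = mapping['key']  # -> result = 15

Answer: 15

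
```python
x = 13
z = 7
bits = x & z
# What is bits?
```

Answer: 5

Derivation:
Trace (tracking bits):
x = 13  # -> x = 13
z = 7  # -> z = 7
bits = x & z  # -> bits = 5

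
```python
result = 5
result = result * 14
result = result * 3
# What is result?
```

Trace (tracking result):
result = 5  # -> result = 5
result = result * 14  # -> result = 70
result = result * 3  # -> result = 210

Answer: 210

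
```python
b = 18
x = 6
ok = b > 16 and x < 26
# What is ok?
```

Answer: True

Derivation:
Trace (tracking ok):
b = 18  # -> b = 18
x = 6  # -> x = 6
ok = b > 16 and x < 26  # -> ok = True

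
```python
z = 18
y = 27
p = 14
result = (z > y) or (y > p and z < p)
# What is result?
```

Answer: False

Derivation:
Trace (tracking result):
z = 18  # -> z = 18
y = 27  # -> y = 27
p = 14  # -> p = 14
result = z > y or (y > p and z < p)  # -> result = False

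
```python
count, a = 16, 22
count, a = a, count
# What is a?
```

Trace (tracking a):
count, a = (16, 22)  # -> count = 16, a = 22
count, a = (a, count)  # -> count = 22, a = 16

Answer: 16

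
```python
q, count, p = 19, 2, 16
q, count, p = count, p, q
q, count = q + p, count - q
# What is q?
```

Answer: 21

Derivation:
Trace (tracking q):
q, count, p = (19, 2, 16)  # -> q = 19, count = 2, p = 16
q, count, p = (count, p, q)  # -> q = 2, count = 16, p = 19
q, count = (q + p, count - q)  # -> q = 21, count = 14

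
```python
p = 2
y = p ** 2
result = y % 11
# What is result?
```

Trace (tracking result):
p = 2  # -> p = 2
y = p ** 2  # -> y = 4
result = y % 11  # -> result = 4

Answer: 4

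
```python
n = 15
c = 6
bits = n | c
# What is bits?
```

Trace (tracking bits):
n = 15  # -> n = 15
c = 6  # -> c = 6
bits = n | c  # -> bits = 15

Answer: 15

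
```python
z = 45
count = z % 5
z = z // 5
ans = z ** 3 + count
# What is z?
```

Answer: 9

Derivation:
Trace (tracking z):
z = 45  # -> z = 45
count = z % 5  # -> count = 0
z = z // 5  # -> z = 9
ans = z ** 3 + count  # -> ans = 729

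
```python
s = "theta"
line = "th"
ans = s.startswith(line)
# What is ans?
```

Answer: True

Derivation:
Trace (tracking ans):
s = 'theta'  # -> s = 'theta'
line = 'th'  # -> line = 'th'
ans = s.startswith(line)  # -> ans = True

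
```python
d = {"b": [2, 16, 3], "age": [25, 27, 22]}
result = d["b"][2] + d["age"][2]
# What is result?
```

Trace (tracking result):
d = {'b': [2, 16, 3], 'age': [25, 27, 22]}  # -> d = {'b': [2, 16, 3], 'age': [25, 27, 22]}
result = d['b'][2] + d['age'][2]  # -> result = 25

Answer: 25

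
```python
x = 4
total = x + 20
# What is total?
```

Answer: 24

Derivation:
Trace (tracking total):
x = 4  # -> x = 4
total = x + 20  # -> total = 24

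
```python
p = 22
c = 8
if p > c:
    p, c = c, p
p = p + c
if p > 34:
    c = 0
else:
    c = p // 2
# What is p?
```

Answer: 30

Derivation:
Trace (tracking p):
p = 22  # -> p = 22
c = 8  # -> c = 8
if p > c:  # condition is True
    p, c = (c, p)  # -> p = 8, c = 22
p = p + c  # -> p = 30
if p > 34:  # condition is False
else:
    c = p // 2  # -> c = 15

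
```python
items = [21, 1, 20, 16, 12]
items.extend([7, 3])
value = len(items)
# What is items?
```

Answer: [21, 1, 20, 16, 12, 7, 3]

Derivation:
Trace (tracking items):
items = [21, 1, 20, 16, 12]  # -> items = [21, 1, 20, 16, 12]
items.extend([7, 3])  # -> items = [21, 1, 20, 16, 12, 7, 3]
value = len(items)  # -> value = 7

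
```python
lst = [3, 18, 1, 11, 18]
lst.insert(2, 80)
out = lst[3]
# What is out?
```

Answer: 1

Derivation:
Trace (tracking out):
lst = [3, 18, 1, 11, 18]  # -> lst = [3, 18, 1, 11, 18]
lst.insert(2, 80)  # -> lst = [3, 18, 80, 1, 11, 18]
out = lst[3]  # -> out = 1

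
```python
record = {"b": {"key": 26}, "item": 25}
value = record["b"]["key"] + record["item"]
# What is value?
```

Trace (tracking value):
record = {'b': {'key': 26}, 'item': 25}  # -> record = {'b': {'key': 26}, 'item': 25}
value = record['b']['key'] + record['item']  # -> value = 51

Answer: 51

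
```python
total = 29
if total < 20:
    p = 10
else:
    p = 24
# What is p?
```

Answer: 24

Derivation:
Trace (tracking p):
total = 29  # -> total = 29
if total < 20:  # condition is False
else:
    p = 24  # -> p = 24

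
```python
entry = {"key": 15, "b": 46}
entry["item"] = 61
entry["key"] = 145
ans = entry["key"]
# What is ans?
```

Trace (tracking ans):
entry = {'key': 15, 'b': 46}  # -> entry = {'key': 15, 'b': 46}
entry['item'] = 61  # -> entry = {'key': 15, 'b': 46, 'item': 61}
entry['key'] = 145  # -> entry = {'key': 145, 'b': 46, 'item': 61}
ans = entry['key']  # -> ans = 145

Answer: 145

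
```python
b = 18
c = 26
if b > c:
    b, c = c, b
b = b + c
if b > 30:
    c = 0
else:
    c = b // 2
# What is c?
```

Answer: 0

Derivation:
Trace (tracking c):
b = 18  # -> b = 18
c = 26  # -> c = 26
if b > c:  # condition is False
b = b + c  # -> b = 44
if b > 30:  # condition is True
    c = 0  # -> c = 0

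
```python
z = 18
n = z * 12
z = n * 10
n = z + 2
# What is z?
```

Trace (tracking z):
z = 18  # -> z = 18
n = z * 12  # -> n = 216
z = n * 10  # -> z = 2160
n = z + 2  # -> n = 2162

Answer: 2160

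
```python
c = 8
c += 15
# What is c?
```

Trace (tracking c):
c = 8  # -> c = 8
c += 15  # -> c = 23

Answer: 23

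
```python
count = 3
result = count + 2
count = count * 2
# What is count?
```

Trace (tracking count):
count = 3  # -> count = 3
result = count + 2  # -> result = 5
count = count * 2  # -> count = 6

Answer: 6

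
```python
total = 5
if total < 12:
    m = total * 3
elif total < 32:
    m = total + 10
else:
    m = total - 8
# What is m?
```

Answer: 15

Derivation:
Trace (tracking m):
total = 5  # -> total = 5
if total < 12:  # condition is True
    m = total * 3  # -> m = 15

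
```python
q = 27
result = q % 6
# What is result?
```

Trace (tracking result):
q = 27  # -> q = 27
result = q % 6  # -> result = 3

Answer: 3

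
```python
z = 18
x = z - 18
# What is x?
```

Answer: 0

Derivation:
Trace (tracking x):
z = 18  # -> z = 18
x = z - 18  # -> x = 0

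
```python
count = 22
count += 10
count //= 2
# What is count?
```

Trace (tracking count):
count = 22  # -> count = 22
count += 10  # -> count = 32
count //= 2  # -> count = 16

Answer: 16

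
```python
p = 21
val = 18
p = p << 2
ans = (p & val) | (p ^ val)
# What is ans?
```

Trace (tracking ans):
p = 21  # -> p = 21
val = 18  # -> val = 18
p = p << 2  # -> p = 84
ans = p & val | p ^ val  # -> ans = 86

Answer: 86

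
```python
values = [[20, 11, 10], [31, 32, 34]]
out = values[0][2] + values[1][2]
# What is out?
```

Trace (tracking out):
values = [[20, 11, 10], [31, 32, 34]]  # -> values = [[20, 11, 10], [31, 32, 34]]
out = values[0][2] + values[1][2]  # -> out = 44

Answer: 44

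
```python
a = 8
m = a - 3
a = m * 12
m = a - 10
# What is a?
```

Answer: 60

Derivation:
Trace (tracking a):
a = 8  # -> a = 8
m = a - 3  # -> m = 5
a = m * 12  # -> a = 60
m = a - 10  # -> m = 50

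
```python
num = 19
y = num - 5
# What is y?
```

Answer: 14

Derivation:
Trace (tracking y):
num = 19  # -> num = 19
y = num - 5  # -> y = 14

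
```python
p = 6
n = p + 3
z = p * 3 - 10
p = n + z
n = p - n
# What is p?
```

Trace (tracking p):
p = 6  # -> p = 6
n = p + 3  # -> n = 9
z = p * 3 - 10  # -> z = 8
p = n + z  # -> p = 17
n = p - n  # -> n = 8

Answer: 17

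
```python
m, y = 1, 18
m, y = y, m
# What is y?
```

Answer: 1

Derivation:
Trace (tracking y):
m, y = (1, 18)  # -> m = 1, y = 18
m, y = (y, m)  # -> m = 18, y = 1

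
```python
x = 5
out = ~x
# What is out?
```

Trace (tracking out):
x = 5  # -> x = 5
out = ~x  # -> out = -6

Answer: -6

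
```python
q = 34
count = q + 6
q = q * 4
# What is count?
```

Answer: 40

Derivation:
Trace (tracking count):
q = 34  # -> q = 34
count = q + 6  # -> count = 40
q = q * 4  # -> q = 136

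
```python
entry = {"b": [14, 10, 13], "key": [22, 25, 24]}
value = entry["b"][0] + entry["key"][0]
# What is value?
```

Trace (tracking value):
entry = {'b': [14, 10, 13], 'key': [22, 25, 24]}  # -> entry = {'b': [14, 10, 13], 'key': [22, 25, 24]}
value = entry['b'][0] + entry['key'][0]  # -> value = 36

Answer: 36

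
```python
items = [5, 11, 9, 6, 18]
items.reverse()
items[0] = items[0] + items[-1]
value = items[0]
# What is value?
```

Trace (tracking value):
items = [5, 11, 9, 6, 18]  # -> items = [5, 11, 9, 6, 18]
items.reverse()  # -> items = [18, 6, 9, 11, 5]
items[0] = items[0] + items[-1]  # -> items = [23, 6, 9, 11, 5]
value = items[0]  # -> value = 23

Answer: 23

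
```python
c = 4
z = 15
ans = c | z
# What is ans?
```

Answer: 15

Derivation:
Trace (tracking ans):
c = 4  # -> c = 4
z = 15  # -> z = 15
ans = c | z  # -> ans = 15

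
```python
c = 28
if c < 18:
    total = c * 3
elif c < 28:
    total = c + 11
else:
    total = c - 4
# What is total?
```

Answer: 24

Derivation:
Trace (tracking total):
c = 28  # -> c = 28
if c < 18:  # condition is False
elif c < 28:  # condition is False
else:
    total = c - 4  # -> total = 24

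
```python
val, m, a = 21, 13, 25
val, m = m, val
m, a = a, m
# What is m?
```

Answer: 25

Derivation:
Trace (tracking m):
val, m, a = (21, 13, 25)  # -> val = 21, m = 13, a = 25
val, m = (m, val)  # -> val = 13, m = 21
m, a = (a, m)  # -> m = 25, a = 21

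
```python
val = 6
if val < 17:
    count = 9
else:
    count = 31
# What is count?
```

Trace (tracking count):
val = 6  # -> val = 6
if val < 17:  # condition is True
    count = 9  # -> count = 9

Answer: 9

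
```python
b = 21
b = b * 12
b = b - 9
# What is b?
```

Answer: 243

Derivation:
Trace (tracking b):
b = 21  # -> b = 21
b = b * 12  # -> b = 252
b = b - 9  # -> b = 243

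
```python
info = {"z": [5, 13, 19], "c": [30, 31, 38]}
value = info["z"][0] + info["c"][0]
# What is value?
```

Answer: 35

Derivation:
Trace (tracking value):
info = {'z': [5, 13, 19], 'c': [30, 31, 38]}  # -> info = {'z': [5, 13, 19], 'c': [30, 31, 38]}
value = info['z'][0] + info['c'][0]  # -> value = 35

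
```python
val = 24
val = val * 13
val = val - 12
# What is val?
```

Trace (tracking val):
val = 24  # -> val = 24
val = val * 13  # -> val = 312
val = val - 12  # -> val = 300

Answer: 300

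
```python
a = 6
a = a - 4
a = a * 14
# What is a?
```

Trace (tracking a):
a = 6  # -> a = 6
a = a - 4  # -> a = 2
a = a * 14  # -> a = 28

Answer: 28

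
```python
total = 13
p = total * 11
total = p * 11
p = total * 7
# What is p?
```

Trace (tracking p):
total = 13  # -> total = 13
p = total * 11  # -> p = 143
total = p * 11  # -> total = 1573
p = total * 7  # -> p = 11011

Answer: 11011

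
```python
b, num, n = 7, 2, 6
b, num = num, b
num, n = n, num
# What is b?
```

Trace (tracking b):
b, num, n = (7, 2, 6)  # -> b = 7, num = 2, n = 6
b, num = (num, b)  # -> b = 2, num = 7
num, n = (n, num)  # -> num = 6, n = 7

Answer: 2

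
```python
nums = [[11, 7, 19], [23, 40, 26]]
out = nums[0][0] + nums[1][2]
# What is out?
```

Answer: 37

Derivation:
Trace (tracking out):
nums = [[11, 7, 19], [23, 40, 26]]  # -> nums = [[11, 7, 19], [23, 40, 26]]
out = nums[0][0] + nums[1][2]  # -> out = 37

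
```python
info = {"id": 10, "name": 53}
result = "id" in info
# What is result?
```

Answer: True

Derivation:
Trace (tracking result):
info = {'id': 10, 'name': 53}  # -> info = {'id': 10, 'name': 53}
result = 'id' in info  # -> result = True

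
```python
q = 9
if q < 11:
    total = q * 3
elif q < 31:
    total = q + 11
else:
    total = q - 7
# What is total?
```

Trace (tracking total):
q = 9  # -> q = 9
if q < 11:  # condition is True
    total = q * 3  # -> total = 27

Answer: 27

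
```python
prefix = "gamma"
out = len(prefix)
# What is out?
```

Answer: 5

Derivation:
Trace (tracking out):
prefix = 'gamma'  # -> prefix = 'gamma'
out = len(prefix)  # -> out = 5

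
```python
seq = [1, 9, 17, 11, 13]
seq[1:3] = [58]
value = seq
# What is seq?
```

Answer: [1, 58, 11, 13]

Derivation:
Trace (tracking seq):
seq = [1, 9, 17, 11, 13]  # -> seq = [1, 9, 17, 11, 13]
seq[1:3] = [58]  # -> seq = [1, 58, 11, 13]
value = seq  # -> value = [1, 58, 11, 13]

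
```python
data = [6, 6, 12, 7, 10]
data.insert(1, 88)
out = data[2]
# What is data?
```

Trace (tracking data):
data = [6, 6, 12, 7, 10]  # -> data = [6, 6, 12, 7, 10]
data.insert(1, 88)  # -> data = [6, 88, 6, 12, 7, 10]
out = data[2]  # -> out = 6

Answer: [6, 88, 6, 12, 7, 10]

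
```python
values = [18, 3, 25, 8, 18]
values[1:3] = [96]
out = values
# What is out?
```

Answer: [18, 96, 8, 18]

Derivation:
Trace (tracking out):
values = [18, 3, 25, 8, 18]  # -> values = [18, 3, 25, 8, 18]
values[1:3] = [96]  # -> values = [18, 96, 8, 18]
out = values  # -> out = [18, 96, 8, 18]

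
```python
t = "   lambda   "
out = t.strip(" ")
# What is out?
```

Answer: 'lambda'

Derivation:
Trace (tracking out):
t = '   lambda   '  # -> t = '   lambda   '
out = t.strip(' ')  # -> out = 'lambda'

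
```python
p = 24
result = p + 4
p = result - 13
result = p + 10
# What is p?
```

Answer: 15

Derivation:
Trace (tracking p):
p = 24  # -> p = 24
result = p + 4  # -> result = 28
p = result - 13  # -> p = 15
result = p + 10  # -> result = 25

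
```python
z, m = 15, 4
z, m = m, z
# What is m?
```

Answer: 15

Derivation:
Trace (tracking m):
z, m = (15, 4)  # -> z = 15, m = 4
z, m = (m, z)  # -> z = 4, m = 15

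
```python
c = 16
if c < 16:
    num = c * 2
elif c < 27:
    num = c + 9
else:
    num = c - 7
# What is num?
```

Answer: 25

Derivation:
Trace (tracking num):
c = 16  # -> c = 16
if c < 16:  # condition is False
elif c < 27:  # condition is True
    num = c + 9  # -> num = 25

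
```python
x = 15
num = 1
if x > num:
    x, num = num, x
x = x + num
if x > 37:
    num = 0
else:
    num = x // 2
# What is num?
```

Trace (tracking num):
x = 15  # -> x = 15
num = 1  # -> num = 1
if x > num:  # condition is True
    x, num = (num, x)  # -> x = 1, num = 15
x = x + num  # -> x = 16
if x > 37:  # condition is False
else:
    num = x // 2  # -> num = 8

Answer: 8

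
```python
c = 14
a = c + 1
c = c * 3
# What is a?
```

Answer: 15

Derivation:
Trace (tracking a):
c = 14  # -> c = 14
a = c + 1  # -> a = 15
c = c * 3  # -> c = 42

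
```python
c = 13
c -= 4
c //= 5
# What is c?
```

Answer: 1

Derivation:
Trace (tracking c):
c = 13  # -> c = 13
c -= 4  # -> c = 9
c //= 5  # -> c = 1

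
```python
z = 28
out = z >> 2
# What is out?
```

Trace (tracking out):
z = 28  # -> z = 28
out = z >> 2  # -> out = 7

Answer: 7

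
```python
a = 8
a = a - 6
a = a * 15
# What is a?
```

Answer: 30

Derivation:
Trace (tracking a):
a = 8  # -> a = 8
a = a - 6  # -> a = 2
a = a * 15  # -> a = 30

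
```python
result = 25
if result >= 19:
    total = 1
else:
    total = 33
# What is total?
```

Answer: 1

Derivation:
Trace (tracking total):
result = 25  # -> result = 25
if result >= 19:  # condition is True
    total = 1  # -> total = 1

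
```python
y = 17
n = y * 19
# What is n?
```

Trace (tracking n):
y = 17  # -> y = 17
n = y * 19  # -> n = 323

Answer: 323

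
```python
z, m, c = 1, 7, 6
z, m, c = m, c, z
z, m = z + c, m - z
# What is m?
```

Trace (tracking m):
z, m, c = (1, 7, 6)  # -> z = 1, m = 7, c = 6
z, m, c = (m, c, z)  # -> z = 7, m = 6, c = 1
z, m = (z + c, m - z)  # -> z = 8, m = -1

Answer: -1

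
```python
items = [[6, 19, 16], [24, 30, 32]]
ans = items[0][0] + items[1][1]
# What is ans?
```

Trace (tracking ans):
items = [[6, 19, 16], [24, 30, 32]]  # -> items = [[6, 19, 16], [24, 30, 32]]
ans = items[0][0] + items[1][1]  # -> ans = 36

Answer: 36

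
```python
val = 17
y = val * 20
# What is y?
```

Answer: 340

Derivation:
Trace (tracking y):
val = 17  # -> val = 17
y = val * 20  # -> y = 340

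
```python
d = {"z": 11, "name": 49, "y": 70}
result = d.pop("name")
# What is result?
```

Answer: 49

Derivation:
Trace (tracking result):
d = {'z': 11, 'name': 49, 'y': 70}  # -> d = {'z': 11, 'name': 49, 'y': 70}
result = d.pop('name')  # -> result = 49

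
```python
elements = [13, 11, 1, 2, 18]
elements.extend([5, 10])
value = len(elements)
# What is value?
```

Trace (tracking value):
elements = [13, 11, 1, 2, 18]  # -> elements = [13, 11, 1, 2, 18]
elements.extend([5, 10])  # -> elements = [13, 11, 1, 2, 18, 5, 10]
value = len(elements)  # -> value = 7

Answer: 7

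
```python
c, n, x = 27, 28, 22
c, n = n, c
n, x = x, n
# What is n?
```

Answer: 22

Derivation:
Trace (tracking n):
c, n, x = (27, 28, 22)  # -> c = 27, n = 28, x = 22
c, n = (n, c)  # -> c = 28, n = 27
n, x = (x, n)  # -> n = 22, x = 27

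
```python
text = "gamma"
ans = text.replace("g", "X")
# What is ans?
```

Answer: 'Xamma'

Derivation:
Trace (tracking ans):
text = 'gamma'  # -> text = 'gamma'
ans = text.replace('g', 'X')  # -> ans = 'Xamma'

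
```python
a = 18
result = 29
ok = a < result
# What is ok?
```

Trace (tracking ok):
a = 18  # -> a = 18
result = 29  # -> result = 29
ok = a < result  # -> ok = True

Answer: True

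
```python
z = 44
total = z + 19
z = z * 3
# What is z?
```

Trace (tracking z):
z = 44  # -> z = 44
total = z + 19  # -> total = 63
z = z * 3  # -> z = 132

Answer: 132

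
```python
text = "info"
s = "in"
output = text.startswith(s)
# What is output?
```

Trace (tracking output):
text = 'info'  # -> text = 'info'
s = 'in'  # -> s = 'in'
output = text.startswith(s)  # -> output = True

Answer: True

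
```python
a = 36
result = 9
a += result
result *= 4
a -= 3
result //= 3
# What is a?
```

Answer: 42

Derivation:
Trace (tracking a):
a = 36  # -> a = 36
result = 9  # -> result = 9
a += result  # -> a = 45
result *= 4  # -> result = 36
a -= 3  # -> a = 42
result //= 3  # -> result = 12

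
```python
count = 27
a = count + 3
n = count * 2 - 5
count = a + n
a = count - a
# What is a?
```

Answer: 49

Derivation:
Trace (tracking a):
count = 27  # -> count = 27
a = count + 3  # -> a = 30
n = count * 2 - 5  # -> n = 49
count = a + n  # -> count = 79
a = count - a  # -> a = 49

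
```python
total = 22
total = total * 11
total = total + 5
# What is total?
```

Answer: 247

Derivation:
Trace (tracking total):
total = 22  # -> total = 22
total = total * 11  # -> total = 242
total = total + 5  # -> total = 247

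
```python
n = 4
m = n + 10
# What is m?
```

Trace (tracking m):
n = 4  # -> n = 4
m = n + 10  # -> m = 14

Answer: 14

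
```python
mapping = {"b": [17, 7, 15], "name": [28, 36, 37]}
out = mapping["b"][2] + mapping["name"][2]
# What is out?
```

Answer: 52

Derivation:
Trace (tracking out):
mapping = {'b': [17, 7, 15], 'name': [28, 36, 37]}  # -> mapping = {'b': [17, 7, 15], 'name': [28, 36, 37]}
out = mapping['b'][2] + mapping['name'][2]  # -> out = 52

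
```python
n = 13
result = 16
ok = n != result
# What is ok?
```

Trace (tracking ok):
n = 13  # -> n = 13
result = 16  # -> result = 16
ok = n != result  # -> ok = True

Answer: True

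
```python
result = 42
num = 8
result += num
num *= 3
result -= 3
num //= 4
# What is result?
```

Answer: 47

Derivation:
Trace (tracking result):
result = 42  # -> result = 42
num = 8  # -> num = 8
result += num  # -> result = 50
num *= 3  # -> num = 24
result -= 3  # -> result = 47
num //= 4  # -> num = 6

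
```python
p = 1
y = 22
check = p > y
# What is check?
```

Trace (tracking check):
p = 1  # -> p = 1
y = 22  # -> y = 22
check = p > y  # -> check = False

Answer: False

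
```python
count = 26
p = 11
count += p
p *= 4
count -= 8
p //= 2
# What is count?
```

Answer: 29

Derivation:
Trace (tracking count):
count = 26  # -> count = 26
p = 11  # -> p = 11
count += p  # -> count = 37
p *= 4  # -> p = 44
count -= 8  # -> count = 29
p //= 2  # -> p = 22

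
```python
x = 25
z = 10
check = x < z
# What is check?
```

Answer: False

Derivation:
Trace (tracking check):
x = 25  # -> x = 25
z = 10  # -> z = 10
check = x < z  # -> check = False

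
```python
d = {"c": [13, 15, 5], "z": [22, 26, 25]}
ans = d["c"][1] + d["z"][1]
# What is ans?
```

Answer: 41

Derivation:
Trace (tracking ans):
d = {'c': [13, 15, 5], 'z': [22, 26, 25]}  # -> d = {'c': [13, 15, 5], 'z': [22, 26, 25]}
ans = d['c'][1] + d['z'][1]  # -> ans = 41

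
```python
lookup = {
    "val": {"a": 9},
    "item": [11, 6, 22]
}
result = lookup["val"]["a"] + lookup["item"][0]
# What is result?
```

Trace (tracking result):
lookup = {'val': {'a': 9}, 'item': [11, 6, 22]}  # -> lookup = {'val': {'a': 9}, 'item': [11, 6, 22]}
result = lookup['val']['a'] + lookup['item'][0]  # -> result = 20

Answer: 20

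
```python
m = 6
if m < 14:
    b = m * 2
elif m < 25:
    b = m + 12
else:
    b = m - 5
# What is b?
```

Answer: 12

Derivation:
Trace (tracking b):
m = 6  # -> m = 6
if m < 14:  # condition is True
    b = m * 2  # -> b = 12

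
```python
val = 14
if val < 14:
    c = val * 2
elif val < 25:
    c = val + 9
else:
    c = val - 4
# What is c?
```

Answer: 23

Derivation:
Trace (tracking c):
val = 14  # -> val = 14
if val < 14:  # condition is False
elif val < 25:  # condition is True
    c = val + 9  # -> c = 23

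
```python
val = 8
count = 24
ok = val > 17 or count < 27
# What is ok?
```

Answer: True

Derivation:
Trace (tracking ok):
val = 8  # -> val = 8
count = 24  # -> count = 24
ok = val > 17 or count < 27  # -> ok = True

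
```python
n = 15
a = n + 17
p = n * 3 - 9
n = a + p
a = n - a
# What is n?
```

Trace (tracking n):
n = 15  # -> n = 15
a = n + 17  # -> a = 32
p = n * 3 - 9  # -> p = 36
n = a + p  # -> n = 68
a = n - a  # -> a = 36

Answer: 68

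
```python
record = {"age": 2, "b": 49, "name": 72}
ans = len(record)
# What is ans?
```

Trace (tracking ans):
record = {'age': 2, 'b': 49, 'name': 72}  # -> record = {'age': 2, 'b': 49, 'name': 72}
ans = len(record)  # -> ans = 3

Answer: 3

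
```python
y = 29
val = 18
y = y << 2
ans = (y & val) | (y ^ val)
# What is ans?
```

Trace (tracking ans):
y = 29  # -> y = 29
val = 18  # -> val = 18
y = y << 2  # -> y = 116
ans = y & val | y ^ val  # -> ans = 118

Answer: 118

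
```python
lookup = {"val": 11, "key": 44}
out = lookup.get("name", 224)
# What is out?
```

Answer: 224

Derivation:
Trace (tracking out):
lookup = {'val': 11, 'key': 44}  # -> lookup = {'val': 11, 'key': 44}
out = lookup.get('name', 224)  # -> out = 224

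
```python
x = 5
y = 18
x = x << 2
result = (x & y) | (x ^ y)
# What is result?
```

Answer: 22

Derivation:
Trace (tracking result):
x = 5  # -> x = 5
y = 18  # -> y = 18
x = x << 2  # -> x = 20
result = x & y | x ^ y  # -> result = 22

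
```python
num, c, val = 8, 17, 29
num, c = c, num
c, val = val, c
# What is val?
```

Answer: 8

Derivation:
Trace (tracking val):
num, c, val = (8, 17, 29)  # -> num = 8, c = 17, val = 29
num, c = (c, num)  # -> num = 17, c = 8
c, val = (val, c)  # -> c = 29, val = 8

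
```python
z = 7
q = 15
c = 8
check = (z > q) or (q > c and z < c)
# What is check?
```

Trace (tracking check):
z = 7  # -> z = 7
q = 15  # -> q = 15
c = 8  # -> c = 8
check = z > q or (q > c and z < c)  # -> check = True

Answer: True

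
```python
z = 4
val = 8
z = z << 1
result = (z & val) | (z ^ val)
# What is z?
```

Trace (tracking z):
z = 4  # -> z = 4
val = 8  # -> val = 8
z = z << 1  # -> z = 8
result = z & val | z ^ val  # -> result = 8

Answer: 8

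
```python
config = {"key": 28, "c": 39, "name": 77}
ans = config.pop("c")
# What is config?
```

Trace (tracking config):
config = {'key': 28, 'c': 39, 'name': 77}  # -> config = {'key': 28, 'c': 39, 'name': 77}
ans = config.pop('c')  # -> ans = 39

Answer: {'key': 28, 'name': 77}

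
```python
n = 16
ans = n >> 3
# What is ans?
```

Answer: 2

Derivation:
Trace (tracking ans):
n = 16  # -> n = 16
ans = n >> 3  # -> ans = 2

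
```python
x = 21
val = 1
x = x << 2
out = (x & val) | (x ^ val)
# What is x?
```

Trace (tracking x):
x = 21  # -> x = 21
val = 1  # -> val = 1
x = x << 2  # -> x = 84
out = x & val | x ^ val  # -> out = 85

Answer: 84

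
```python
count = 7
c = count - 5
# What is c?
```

Trace (tracking c):
count = 7  # -> count = 7
c = count - 5  # -> c = 2

Answer: 2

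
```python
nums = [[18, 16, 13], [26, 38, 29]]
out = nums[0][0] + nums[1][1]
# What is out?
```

Answer: 56

Derivation:
Trace (tracking out):
nums = [[18, 16, 13], [26, 38, 29]]  # -> nums = [[18, 16, 13], [26, 38, 29]]
out = nums[0][0] + nums[1][1]  # -> out = 56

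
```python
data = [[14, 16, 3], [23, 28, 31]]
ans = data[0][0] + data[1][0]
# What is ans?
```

Trace (tracking ans):
data = [[14, 16, 3], [23, 28, 31]]  # -> data = [[14, 16, 3], [23, 28, 31]]
ans = data[0][0] + data[1][0]  # -> ans = 37

Answer: 37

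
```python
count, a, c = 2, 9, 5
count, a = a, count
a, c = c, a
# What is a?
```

Trace (tracking a):
count, a, c = (2, 9, 5)  # -> count = 2, a = 9, c = 5
count, a = (a, count)  # -> count = 9, a = 2
a, c = (c, a)  # -> a = 5, c = 2

Answer: 5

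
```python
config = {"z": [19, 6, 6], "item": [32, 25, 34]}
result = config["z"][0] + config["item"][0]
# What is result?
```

Answer: 51

Derivation:
Trace (tracking result):
config = {'z': [19, 6, 6], 'item': [32, 25, 34]}  # -> config = {'z': [19, 6, 6], 'item': [32, 25, 34]}
result = config['z'][0] + config['item'][0]  # -> result = 51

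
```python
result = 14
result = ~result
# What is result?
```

Trace (tracking result):
result = 14  # -> result = 14
result = ~result  # -> result = -15

Answer: -15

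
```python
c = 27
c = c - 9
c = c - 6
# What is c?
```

Trace (tracking c):
c = 27  # -> c = 27
c = c - 9  # -> c = 18
c = c - 6  # -> c = 12

Answer: 12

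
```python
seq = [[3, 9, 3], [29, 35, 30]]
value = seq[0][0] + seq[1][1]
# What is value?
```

Trace (tracking value):
seq = [[3, 9, 3], [29, 35, 30]]  # -> seq = [[3, 9, 3], [29, 35, 30]]
value = seq[0][0] + seq[1][1]  # -> value = 38

Answer: 38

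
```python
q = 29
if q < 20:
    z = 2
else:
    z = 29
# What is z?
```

Trace (tracking z):
q = 29  # -> q = 29
if q < 20:  # condition is False
else:
    z = 29  # -> z = 29

Answer: 29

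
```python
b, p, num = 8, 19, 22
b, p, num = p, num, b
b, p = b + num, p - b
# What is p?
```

Answer: 3

Derivation:
Trace (tracking p):
b, p, num = (8, 19, 22)  # -> b = 8, p = 19, num = 22
b, p, num = (p, num, b)  # -> b = 19, p = 22, num = 8
b, p = (b + num, p - b)  # -> b = 27, p = 3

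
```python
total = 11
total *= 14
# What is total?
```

Answer: 154

Derivation:
Trace (tracking total):
total = 11  # -> total = 11
total *= 14  # -> total = 154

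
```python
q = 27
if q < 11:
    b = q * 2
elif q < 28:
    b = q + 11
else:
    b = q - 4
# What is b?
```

Trace (tracking b):
q = 27  # -> q = 27
if q < 11:  # condition is False
elif q < 28:  # condition is True
    b = q + 11  # -> b = 38

Answer: 38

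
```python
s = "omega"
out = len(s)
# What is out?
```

Trace (tracking out):
s = 'omega'  # -> s = 'omega'
out = len(s)  # -> out = 5

Answer: 5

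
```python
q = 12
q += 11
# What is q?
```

Answer: 23

Derivation:
Trace (tracking q):
q = 12  # -> q = 12
q += 11  # -> q = 23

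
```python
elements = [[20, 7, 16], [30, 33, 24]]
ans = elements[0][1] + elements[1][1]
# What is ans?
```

Answer: 40

Derivation:
Trace (tracking ans):
elements = [[20, 7, 16], [30, 33, 24]]  # -> elements = [[20, 7, 16], [30, 33, 24]]
ans = elements[0][1] + elements[1][1]  # -> ans = 40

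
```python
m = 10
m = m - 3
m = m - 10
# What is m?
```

Answer: -3

Derivation:
Trace (tracking m):
m = 10  # -> m = 10
m = m - 3  # -> m = 7
m = m - 10  # -> m = -3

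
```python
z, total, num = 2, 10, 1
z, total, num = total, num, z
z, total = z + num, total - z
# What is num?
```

Trace (tracking num):
z, total, num = (2, 10, 1)  # -> z = 2, total = 10, num = 1
z, total, num = (total, num, z)  # -> z = 10, total = 1, num = 2
z, total = (z + num, total - z)  # -> z = 12, total = -9

Answer: 2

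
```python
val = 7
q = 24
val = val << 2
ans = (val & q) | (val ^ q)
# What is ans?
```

Trace (tracking ans):
val = 7  # -> val = 7
q = 24  # -> q = 24
val = val << 2  # -> val = 28
ans = val & q | val ^ q  # -> ans = 28

Answer: 28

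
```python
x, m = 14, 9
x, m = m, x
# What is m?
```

Trace (tracking m):
x, m = (14, 9)  # -> x = 14, m = 9
x, m = (m, x)  # -> x = 9, m = 14

Answer: 14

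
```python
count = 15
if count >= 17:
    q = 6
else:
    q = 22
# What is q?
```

Answer: 22

Derivation:
Trace (tracking q):
count = 15  # -> count = 15
if count >= 17:  # condition is False
else:
    q = 22  # -> q = 22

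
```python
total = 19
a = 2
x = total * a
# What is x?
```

Answer: 38

Derivation:
Trace (tracking x):
total = 19  # -> total = 19
a = 2  # -> a = 2
x = total * a  # -> x = 38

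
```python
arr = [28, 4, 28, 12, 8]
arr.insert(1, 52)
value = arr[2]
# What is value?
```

Trace (tracking value):
arr = [28, 4, 28, 12, 8]  # -> arr = [28, 4, 28, 12, 8]
arr.insert(1, 52)  # -> arr = [28, 52, 4, 28, 12, 8]
value = arr[2]  # -> value = 4

Answer: 4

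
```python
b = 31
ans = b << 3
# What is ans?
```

Trace (tracking ans):
b = 31  # -> b = 31
ans = b << 3  # -> ans = 248

Answer: 248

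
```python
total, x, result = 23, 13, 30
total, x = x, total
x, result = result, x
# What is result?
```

Trace (tracking result):
total, x, result = (23, 13, 30)  # -> total = 23, x = 13, result = 30
total, x = (x, total)  # -> total = 13, x = 23
x, result = (result, x)  # -> x = 30, result = 23

Answer: 23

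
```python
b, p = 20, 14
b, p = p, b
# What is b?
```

Trace (tracking b):
b, p = (20, 14)  # -> b = 20, p = 14
b, p = (p, b)  # -> b = 14, p = 20

Answer: 14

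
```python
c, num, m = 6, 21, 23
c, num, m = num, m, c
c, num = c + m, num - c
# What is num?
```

Trace (tracking num):
c, num, m = (6, 21, 23)  # -> c = 6, num = 21, m = 23
c, num, m = (num, m, c)  # -> c = 21, num = 23, m = 6
c, num = (c + m, num - c)  # -> c = 27, num = 2

Answer: 2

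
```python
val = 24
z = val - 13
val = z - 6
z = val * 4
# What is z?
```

Trace (tracking z):
val = 24  # -> val = 24
z = val - 13  # -> z = 11
val = z - 6  # -> val = 5
z = val * 4  # -> z = 20

Answer: 20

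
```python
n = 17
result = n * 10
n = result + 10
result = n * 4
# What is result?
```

Trace (tracking result):
n = 17  # -> n = 17
result = n * 10  # -> result = 170
n = result + 10  # -> n = 180
result = n * 4  # -> result = 720

Answer: 720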